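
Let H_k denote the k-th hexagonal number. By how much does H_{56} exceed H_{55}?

221

Consecutive hexagonal numbers differ by 4n − 3: here 4·56 − 3 = 221.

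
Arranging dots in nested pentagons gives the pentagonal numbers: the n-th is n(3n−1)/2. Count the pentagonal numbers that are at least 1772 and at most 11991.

55

The n-th pentagonal number is n(3n−1)/2.
Smallest index with value ≥ 1772: n = 35 (giving 1820).
Largest index with value ≤ 11991: n = 89 (giving 11837).
Indices 35 through 89: 55 terms.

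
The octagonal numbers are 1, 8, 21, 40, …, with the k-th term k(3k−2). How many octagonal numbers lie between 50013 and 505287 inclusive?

The n-th octagonal number is n(3n−2).
Smallest index with value ≥ 50013: n = 130 (giving 50440).
Largest index with value ≤ 505287: n = 410 (giving 503480).
Indices 130 through 410: 281 terms.

281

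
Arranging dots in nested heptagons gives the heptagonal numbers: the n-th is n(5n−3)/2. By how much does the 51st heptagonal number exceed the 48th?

51·(5·51 − 3)/2 = 6426 and 48·(5·48 − 3)/2 = 5688.
Difference: 6426 − 5688 = 738.

738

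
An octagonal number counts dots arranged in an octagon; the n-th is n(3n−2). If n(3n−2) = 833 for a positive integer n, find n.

Set n(3n−2) = 833, giving 3n² − 2n − 833 = 0.
The discriminant is 4 + 12·833 = 10000, and √10000 = 100.
So n = (2 + 100) / 6 = 102/6 = 17.
Check: 17·(3·17 − 2) = 833. ✓

17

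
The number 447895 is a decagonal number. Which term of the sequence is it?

335

Set n(4n−3) = 447895, giving 4n² − 3n − 447895 = 0.
The discriminant is 9 + 16·447895 = 7166329, and √7166329 = 2677.
So n = (3 + 2677) / 8 = 2680/8 = 335.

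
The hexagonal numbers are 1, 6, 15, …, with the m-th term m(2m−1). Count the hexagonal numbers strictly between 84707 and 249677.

The n-th hexagonal number is n(2n−1).
Smallest index with value > 84707: n = 207 (giving 85491).
Largest index with value < 249677: n = 353 (giving 248865).
Indices 207 through 353: 147 terms.

147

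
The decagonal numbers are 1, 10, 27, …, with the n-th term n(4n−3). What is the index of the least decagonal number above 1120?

Solve n(4n−3) > 1120 for integer n.
The largest n with value ≤ 1120 is 17 (since 1105 ≤ 1120 < 1242), so the first above is n = 18, value 1242.

18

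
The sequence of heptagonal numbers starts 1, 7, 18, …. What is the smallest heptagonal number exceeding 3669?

Solve n(5n−3)/2 > 3669 for integer n.
The largest n with value ≤ 3669 is 38 (since 3553 ≤ 3669 < 3744), so the first above is n = 39, value 3744.

3744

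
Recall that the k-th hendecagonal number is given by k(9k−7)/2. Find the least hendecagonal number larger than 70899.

71001

Solve n(9n−7)/2 > 70899 for integer n.
The largest n with value ≤ 70899 is 125 (since 69875 ≤ 70899 < 71001), so the first above is n = 126, value 71001.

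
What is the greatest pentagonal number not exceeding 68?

Solve n(3n−1)/2 ≤ 68 for integer n.
n = 6 gives 51 ≤ 68, while n = 7 gives 70 > 68; so the answer is 51.

51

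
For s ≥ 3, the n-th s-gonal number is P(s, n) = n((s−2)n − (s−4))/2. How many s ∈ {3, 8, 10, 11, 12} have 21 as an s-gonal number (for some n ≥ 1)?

2

s = 3: P(3, 6) = 21. ✓
s = 8: P(8, 3) = 21. ✓
s = 10: P(10, 2) = 10 and P(10, 3) = 27; 21 is not s-gonal.
s = 11: P(11, 2) = 11 and P(11, 3) = 30; 21 is not s-gonal.
s = 12: P(12, 2) = 12 and P(12, 3) = 33; 21 is not s-gonal.
Hits: s ∈ {3, 8} → 2.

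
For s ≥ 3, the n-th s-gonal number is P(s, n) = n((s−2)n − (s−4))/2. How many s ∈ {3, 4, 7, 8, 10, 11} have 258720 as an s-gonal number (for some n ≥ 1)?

s = 3: P(3, 718) = 258121 and P(3, 719) = 258840; 258720 is not s-gonal.
s = 4: P(4, 508) = 258064 and P(4, 509) = 259081; 258720 is not s-gonal.
s = 7: P(7, 321) = 257121 and P(7, 322) = 258727; 258720 is not s-gonal.
s = 8: P(8, 294) = 258720. ✓
s = 10: P(10, 254) = 257302 and P(10, 255) = 259335; 258720 is not s-gonal.
s = 11: P(11, 240) = 258360 and P(11, 241) = 260521; 258720 is not s-gonal.
Hits: s ∈ {8} → 1.

1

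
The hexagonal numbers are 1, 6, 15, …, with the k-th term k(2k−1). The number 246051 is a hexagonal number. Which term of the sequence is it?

Set n(2n−1) = 246051, giving 2n² − n − 246051 = 0.
So n = (1 + 1403) / 4 = 1404/4 = 351.
Check: 351·(2·351 − 1) = 246051. ✓

351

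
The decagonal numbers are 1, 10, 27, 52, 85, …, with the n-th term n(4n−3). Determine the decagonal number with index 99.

38907

99·(4·99 − 3) = 99·393 = 38907.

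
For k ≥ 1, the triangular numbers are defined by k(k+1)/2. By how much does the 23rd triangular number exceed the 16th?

23·24/2 = 276 and 16·17/2 = 136.
Difference: 276 − 136 = 140.

140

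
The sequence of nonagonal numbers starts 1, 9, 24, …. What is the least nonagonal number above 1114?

1216

Solve n(7n−5)/2 > 1114 for integer n.
The largest n with value ≤ 1114 is 18 (since 1089 ≤ 1114 < 1216), so the first above is n = 19, value 1216.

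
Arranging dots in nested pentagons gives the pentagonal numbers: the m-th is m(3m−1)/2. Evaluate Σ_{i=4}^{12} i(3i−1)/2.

918

Σ i(3i−1)/2 = (3Σi² − Σi) / 2 over i = 4..12.
Σi = 78 − 6 = 72 and Σi² = 650 − 14 = 636.
(3·636 − 1·72) / 2 = 1836/2 = 918.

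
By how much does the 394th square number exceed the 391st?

394² = 155236 and 391² = 152881.
Difference: 155236 − 152881 = 2355.

2355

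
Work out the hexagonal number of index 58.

58·(2·58 − 1) = 58·115 = 6670.

6670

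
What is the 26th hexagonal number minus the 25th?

Consecutive hexagonal numbers differ by 4n − 3: here 4·26 − 3 = 101.

101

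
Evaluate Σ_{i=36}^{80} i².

158970

Σ_{i=36}^{80} i² = 173880 − 14910 = 158970.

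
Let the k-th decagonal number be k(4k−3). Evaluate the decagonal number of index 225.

201825

225·(4·225 − 3) = 225·897 = 201825.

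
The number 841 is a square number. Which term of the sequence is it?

29

We need n² = 841, so n = √841 = 29.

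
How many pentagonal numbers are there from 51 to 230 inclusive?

The n-th pentagonal number is n(3n−1)/2.
Smallest index with value ≥ 51: n = 6 (giving 51).
Largest index with value ≤ 230: n = 12 (giving 210).
Indices 6 through 12: 7 terms.

7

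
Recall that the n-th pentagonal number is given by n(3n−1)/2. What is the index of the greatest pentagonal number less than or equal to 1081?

27

Solve n(3n−1)/2 ≤ 1081 for integer n.
n = 27 gives 1080 ≤ 1081, while n = 28 gives 1162 > 1081; so the answer is index 27.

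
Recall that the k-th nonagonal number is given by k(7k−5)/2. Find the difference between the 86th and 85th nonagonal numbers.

596

Consecutive nonagonal numbers differ by 7n − 6: here 7·86 − 6 = 596.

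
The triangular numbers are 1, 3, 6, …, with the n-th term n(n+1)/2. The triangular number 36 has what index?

Set n(n+1)/2 = 36, giving n² + n − 72 = 0.
The discriminant is 1 + 8·36 = 289, and √289 = 17.
So n = (-1 + 17) / 2 = 16/2 = 8.

8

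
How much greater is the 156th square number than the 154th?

156² = 24336 and 154² = 23716.
Difference: 24336 − 23716 = 620.

620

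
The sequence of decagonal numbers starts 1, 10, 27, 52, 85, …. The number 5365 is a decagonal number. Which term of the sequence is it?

37

Set n(4n−3) = 5365, giving 4n² − 3n − 5365 = 0.
So n = (3 + 293) / 8 = 296/8 = 37.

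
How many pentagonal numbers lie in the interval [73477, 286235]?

The n-th pentagonal number is n(3n−1)/2.
Smallest index with value ≥ 73477: n = 222 (giving 73815).
Largest index with value ≤ 286235: n = 437 (giving 286235).
Indices 222 through 437: 216 terms.

216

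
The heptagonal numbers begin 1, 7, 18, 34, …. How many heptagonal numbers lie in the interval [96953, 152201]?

50

The n-th heptagonal number is n(5n−3)/2.
Smallest index with value ≥ 96953: n = 198 (giving 97713).
Largest index with value ≤ 152201: n = 247 (giving 152152).
Indices 198 through 247: 50 terms.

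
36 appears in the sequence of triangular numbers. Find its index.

Set n(n+1)/2 = 36, giving n² + n − 72 = 0.
The discriminant is 1 + 8·36 = 289, and √289 = 17.
So n = (-1 + 17) / 2 = 16/2 = 8.

8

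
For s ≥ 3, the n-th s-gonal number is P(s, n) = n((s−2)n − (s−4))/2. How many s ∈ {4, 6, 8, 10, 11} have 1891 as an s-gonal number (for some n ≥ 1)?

1

s = 4: P(4, 43) = 1849 and P(4, 44) = 1936; 1891 is not s-gonal.
s = 6: P(6, 31) = 1891. ✓
s = 8: P(8, 25) = 1825 and P(8, 26) = 1976; 1891 is not s-gonal.
s = 10: P(10, 22) = 1870 and P(10, 23) = 2047; 1891 is not s-gonal.
s = 11: P(11, 20) = 1730 and P(11, 21) = 1911; 1891 is not s-gonal.
Hits: s ∈ {6} → 1.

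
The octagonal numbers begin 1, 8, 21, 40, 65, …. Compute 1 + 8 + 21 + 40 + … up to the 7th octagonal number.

364

Σ i(3i−2) = 3Σi² − 2Σi over i = 1..7.
Σi = 28 and Σi² = 140.
3·140 − 2·28 = 364.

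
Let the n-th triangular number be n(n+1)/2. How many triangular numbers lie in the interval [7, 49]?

The n-th triangular number is n(n+1)/2.
Smallest index with value ≥ 7: n = 4 (giving 10).
Largest index with value ≤ 49: n = 9 (giving 45).
Indices 4 through 9: 6 terms.

6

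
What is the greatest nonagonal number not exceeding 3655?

3504

Solve n(7n−5)/2 ≤ 3655 for integer n.
n = 32 gives 3504 ≤ 3655, while n = 33 gives 3729 > 3655; so the answer is 3504.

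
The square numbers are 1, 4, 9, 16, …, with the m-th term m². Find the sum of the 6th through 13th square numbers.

Σ_{i=6}^{13} i² = 819 − 55 = 764.

764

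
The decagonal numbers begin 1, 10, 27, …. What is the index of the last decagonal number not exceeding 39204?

99

Solve n(4n−3) ≤ 39204 for integer n.
n = 99 gives 38907 ≤ 39204, while n = 100 gives 39700 > 39204; so the answer is index 99.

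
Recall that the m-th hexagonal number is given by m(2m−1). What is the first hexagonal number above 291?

Solve n(2n−1) > 291 for integer n.
The largest n with value ≤ 291 is 12 (since 276 ≤ 291 < 325), so the first above is n = 13, value 325.

325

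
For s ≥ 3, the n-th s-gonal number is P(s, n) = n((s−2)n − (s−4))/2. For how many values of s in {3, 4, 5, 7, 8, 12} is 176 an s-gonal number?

2

s = 3: P(3, 18) = 171 and P(3, 19) = 190; 176 is not s-gonal.
s = 4: P(4, 13) = 169 and P(4, 14) = 196; 176 is not s-gonal.
s = 5: P(5, 11) = 176. ✓
s = 7: P(7, 8) = 148 and P(7, 9) = 189; 176 is not s-gonal.
s = 8: P(8, 8) = 176. ✓
s = 12: P(12, 6) = 156 and P(12, 7) = 217; 176 is not s-gonal.
Hits: s ∈ {5, 8} → 2.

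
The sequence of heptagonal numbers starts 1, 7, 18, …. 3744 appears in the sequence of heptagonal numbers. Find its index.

Set n(5n−3)/2 = 3744, giving 5n² − 3n − 7488 = 0.
The discriminant is 9 + 40·3744 = 149769, and √149769 = 387.
So n = (3 + 387) / 10 = 390/10 = 39.

39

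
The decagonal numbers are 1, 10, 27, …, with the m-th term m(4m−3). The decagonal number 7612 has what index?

44

Set n(4n−3) = 7612, giving 4n² − 3n − 7612 = 0.
So n = (3 + 349) / 8 = 352/8 = 44.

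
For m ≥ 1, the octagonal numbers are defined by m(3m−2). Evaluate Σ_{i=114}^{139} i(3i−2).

Σ i(3i−2) = 3Σi² − 2Σi over i = 114..139.
Σi = 9730 − 6441 = 3289 and Σi² = 904890 − 487369 = 417521.
3·417521 − 2·3289 = 1245985.

1245985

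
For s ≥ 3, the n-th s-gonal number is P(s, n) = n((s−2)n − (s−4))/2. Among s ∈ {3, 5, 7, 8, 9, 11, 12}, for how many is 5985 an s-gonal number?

s = 3: P(3, 108) = 5886 and P(3, 109) = 5995; 5985 is not s-gonal.
s = 5: P(5, 63) = 5922 and P(5, 64) = 6112; 5985 is not s-gonal.
s = 7: P(7, 49) = 5929 and P(7, 50) = 6175; 5985 is not s-gonal.
s = 8: P(8, 45) = 5985. ✓
s = 9: P(9, 41) = 5781 and P(9, 42) = 6069; 5985 is not s-gonal.
s = 11: P(11, 36) = 5706 and P(11, 37) = 6031; 5985 is not s-gonal.
s = 12: P(12, 35) = 5985. ✓
Hits: s ∈ {8, 12} → 2.

2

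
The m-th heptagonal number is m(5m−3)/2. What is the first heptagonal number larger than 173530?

173844

Solve n(5n−3)/2 > 173530 for integer n.
The largest n with value ≤ 173530 is 263 (since 172528 ≤ 173530 < 173844), so the first above is n = 264, value 173844.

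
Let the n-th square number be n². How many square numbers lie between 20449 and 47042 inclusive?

74

The n-th square number is n².
Smallest index with value ≥ 20449: n = 143 (giving 20449).
Largest index with value ≤ 47042: n = 216 (giving 46656).
Indices 143 through 216: 74 terms.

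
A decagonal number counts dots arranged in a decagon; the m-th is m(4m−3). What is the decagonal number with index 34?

The 34th decagonal number is n(4n−3) with n = 34.
34·(4·34 − 3) = 34·133 = 4522.

4522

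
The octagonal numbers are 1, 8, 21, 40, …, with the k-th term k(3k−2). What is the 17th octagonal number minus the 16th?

97

Consecutive octagonal numbers differ by 6n − 5: here 6·17 − 5 = 97.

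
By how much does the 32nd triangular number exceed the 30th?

32·33/2 = 528 and 30·31/2 = 465.
Difference: 528 − 465 = 63.

63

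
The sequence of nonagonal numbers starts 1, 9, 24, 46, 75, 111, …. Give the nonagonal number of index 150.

78375

150·(7·150 − 5)/2 = 150·1045/2 = 78375.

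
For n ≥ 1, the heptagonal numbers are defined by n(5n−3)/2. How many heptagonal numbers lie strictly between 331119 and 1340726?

The n-th heptagonal number is n(5n−3)/2.
Smallest index with value > 331119: n = 365 (giving 332515).
Largest index with value < 1340726: n = 732 (giving 1338462).
Indices 365 through 732: 368 terms.

368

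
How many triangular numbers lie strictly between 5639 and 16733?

77

The n-th triangular number is n(n+1)/2.
Smallest index with value > 5639: n = 106 (giving 5671).
Largest index with value < 16733: n = 182 (giving 16653).
Indices 106 through 182: 77 terms.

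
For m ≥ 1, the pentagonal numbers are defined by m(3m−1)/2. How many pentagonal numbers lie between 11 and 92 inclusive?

6

The n-th pentagonal number is n(3n−1)/2.
Smallest index with value ≥ 11: n = 3 (giving 12).
Largest index with value ≤ 92: n = 8 (giving 92).
Indices 3 through 8: 6 terms.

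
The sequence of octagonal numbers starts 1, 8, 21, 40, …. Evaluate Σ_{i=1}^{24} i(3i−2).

Σ i(3i−2) = 3Σi² − 2Σi over i = 1..24.
Σi = 300 and Σi² = 4900.
3·4900 − 2·300 = 14100.

14100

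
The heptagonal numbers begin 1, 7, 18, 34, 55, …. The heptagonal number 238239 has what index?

Set n(5n−3)/2 = 238239, giving 5n² − 3n − 476478 = 0.
So n = (3 + 3087) / 10 = 3090/10 = 309.

309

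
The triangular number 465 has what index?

30

Set n(n+1)/2 = 465, giving n² + n − 930 = 0.
The discriminant is 1 + 8·465 = 3721, and √3721 = 61.
So n = (-1 + 61) / 2 = 60/2 = 30.
Check: 30·31/2 = 465. ✓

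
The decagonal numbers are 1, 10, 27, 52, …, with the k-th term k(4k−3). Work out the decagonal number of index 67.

The 67th decagonal number is n(4n−3) with n = 67.
67·(4·67 − 3) = 67·265 = 17755.

17755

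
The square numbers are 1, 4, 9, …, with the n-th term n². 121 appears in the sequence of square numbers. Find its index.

11

We need n² = 121, so n = √121 = 11.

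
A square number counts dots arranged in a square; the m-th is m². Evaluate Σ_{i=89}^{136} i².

616712

Σ_{i=89}^{136} i² = 847756 − 231044 = 616712.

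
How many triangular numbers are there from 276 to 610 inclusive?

12

The n-th triangular number is n(n+1)/2.
Smallest index with value ≥ 276: n = 23 (giving 276).
Largest index with value ≤ 610: n = 34 (giving 595).
Indices 23 through 34: 12 terms.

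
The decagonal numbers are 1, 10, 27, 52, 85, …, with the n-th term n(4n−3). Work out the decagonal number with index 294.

294·(4·294 − 3) = 294·1173 = 344862.

344862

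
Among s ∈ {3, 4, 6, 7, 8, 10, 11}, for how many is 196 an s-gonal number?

2

s = 3: P(3, 19) = 190 and P(3, 20) = 210; 196 is not s-gonal.
s = 4: P(4, 14) = 196. ✓
s = 6: P(6, 10) = 190 and P(6, 11) = 231; 196 is not s-gonal.
s = 7: P(7, 9) = 189 and P(7, 10) = 235; 196 is not s-gonal.
s = 8: P(8, 8) = 176 and P(8, 9) = 225; 196 is not s-gonal.
s = 10: P(10, 7) = 175 and P(10, 8) = 232; 196 is not s-gonal.
s = 11: P(11, 7) = 196. ✓
Hits: s ∈ {4, 11} → 2.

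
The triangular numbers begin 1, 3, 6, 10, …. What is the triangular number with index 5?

The 5th triangular number is n(n+1)/2 with n = 5.
5·6/2 = 30/2 = 15.

15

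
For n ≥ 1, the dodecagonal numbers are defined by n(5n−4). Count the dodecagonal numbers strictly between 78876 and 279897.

110

The n-th dodecagonal number is n(5n−4).
Smallest index with value > 78876: n = 127 (giving 80137).
Largest index with value < 279897: n = 236 (giving 277536).
Indices 127 through 236: 110 terms.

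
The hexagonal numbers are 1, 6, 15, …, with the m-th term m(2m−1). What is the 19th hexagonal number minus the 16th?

19·(2·19 − 1) = 703 and 16·(2·16 − 1) = 496.
Difference: 703 − 496 = 207.

207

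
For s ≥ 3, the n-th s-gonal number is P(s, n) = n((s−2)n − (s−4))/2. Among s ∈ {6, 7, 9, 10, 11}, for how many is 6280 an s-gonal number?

s = 6: P(6, 56) = 6216 and P(6, 57) = 6441; 6280 is not s-gonal.
s = 7: P(7, 50) = 6175 and P(7, 51) = 6426; 6280 is not s-gonal.
s = 9: P(9, 42) = 6069 and P(9, 43) = 6364; 6280 is not s-gonal.
s = 10: P(10, 40) = 6280. ✓
s = 11: P(11, 37) = 6031 and P(11, 38) = 6365; 6280 is not s-gonal.
Hits: s ∈ {10} → 1.

1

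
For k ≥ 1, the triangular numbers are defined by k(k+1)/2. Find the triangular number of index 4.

The 4th triangular number is n(n+1)/2 with n = 4.
4·5/2 = 20/2 = 10.

10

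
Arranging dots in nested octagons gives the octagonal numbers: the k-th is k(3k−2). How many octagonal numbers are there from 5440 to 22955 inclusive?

The n-th octagonal number is n(3n−2).
Smallest index with value ≥ 5440: n = 43 (giving 5461).
Largest index with value ≤ 22955: n = 87 (giving 22533).
Indices 43 through 87: 45 terms.

45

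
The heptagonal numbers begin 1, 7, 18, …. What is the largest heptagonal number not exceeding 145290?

144841

Solve n(5n−3)/2 ≤ 145290 for integer n.
n = 241 gives 144841 ≤ 145290, while n = 242 gives 146047 > 145290; so the answer is 144841.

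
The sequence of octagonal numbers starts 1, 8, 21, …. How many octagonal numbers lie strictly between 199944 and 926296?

The n-th octagonal number is n(3n−2).
Smallest index with value > 199944: n = 259 (giving 200725).
Largest index with value < 926296: n = 555 (giving 922965).
Indices 259 through 555: 297 terms.

297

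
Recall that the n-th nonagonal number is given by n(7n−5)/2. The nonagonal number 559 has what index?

Set n(7n−5)/2 = 559, giving 7n² − 5n − 1118 = 0.
The discriminant is 25 + 56·559 = 31329, and √31329 = 177.
So n = (5 + 177) / 14 = 182/14 = 13.

13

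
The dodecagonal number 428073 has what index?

293

Set n(5n−4) = 428073, giving 5n² − 4n − 428073 = 0.
The discriminant is 16 + 20·428073 = 8561476, and √8561476 = 2926.
So n = (4 + 2926) / 10 = 2930/10 = 293.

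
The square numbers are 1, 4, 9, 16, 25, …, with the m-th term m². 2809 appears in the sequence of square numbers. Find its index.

53

We need n² = 2809, so n = √2809 = 53.
Check: 53² = 2809. ✓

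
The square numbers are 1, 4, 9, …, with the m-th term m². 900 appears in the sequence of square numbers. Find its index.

30

We need n² = 900, so n = √900 = 30.
Check: 30² = 900. ✓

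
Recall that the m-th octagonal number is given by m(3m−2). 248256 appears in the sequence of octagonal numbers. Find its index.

288

Set n(3n−2) = 248256, giving 3n² − 2n − 248256 = 0.
The discriminant is 4 + 12·248256 = 2979076, and √2979076 = 1726.
So n = (2 + 1726) / 6 = 1728/6 = 288.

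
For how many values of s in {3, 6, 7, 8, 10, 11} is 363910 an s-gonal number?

1

s = 3: P(3, 852) = 363378 and P(3, 853) = 364231; 363910 is not s-gonal.
s = 6: P(6, 426) = 362526 and P(6, 427) = 364231; 363910 is not s-gonal.
s = 7: P(7, 381) = 362331 and P(7, 382) = 364237; 363910 is not s-gonal.
s = 8: P(8, 348) = 362616 and P(8, 349) = 364705; 363910 is not s-gonal.
s = 10: P(10, 302) = 363910. ✓
s = 11: P(11, 284) = 361958 and P(11, 285) = 364515; 363910 is not s-gonal.
Hits: s ∈ {10} → 1.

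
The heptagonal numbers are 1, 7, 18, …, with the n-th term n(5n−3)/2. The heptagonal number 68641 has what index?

166

Set n(5n−3)/2 = 68641, giving 5n² − 3n − 137282 = 0.
The discriminant is 9 + 40·68641 = 2745649, and √2745649 = 1657.
So n = (3 + 1657) / 10 = 1660/10 = 166.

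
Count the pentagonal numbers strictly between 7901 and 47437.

105

The n-th pentagonal number is n(3n−1)/2.
Smallest index with value > 7901: n = 73 (giving 7957).
Largest index with value < 47437: n = 177 (giving 46905).
Indices 73 through 177: 105 terms.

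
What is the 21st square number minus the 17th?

21² = 441 and 17² = 289.
Difference: 441 − 289 = 152.

152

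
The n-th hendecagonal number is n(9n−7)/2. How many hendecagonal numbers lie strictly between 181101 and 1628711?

400

The n-th hendecagonal number is n(9n−7)/2.
Smallest index with value > 181101: n = 202 (giving 182911).
Largest index with value < 1628711: n = 601 (giving 1623301).
Indices 202 through 601: 400 terms.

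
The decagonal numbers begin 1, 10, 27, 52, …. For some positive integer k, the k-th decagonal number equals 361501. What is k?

301

Set n(4n−3) = 361501, giving 4n² − 3n − 361501 = 0.
So n = (3 + 2405) / 8 = 2408/8 = 301.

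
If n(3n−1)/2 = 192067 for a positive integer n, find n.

358

Set n(3n−1)/2 = 192067, giving 3n² − n − 384134 = 0.
The discriminant is 1 + 24·192067 = 4609609, and √4609609 = 2147.
So n = (1 + 2147) / 6 = 2148/6 = 358.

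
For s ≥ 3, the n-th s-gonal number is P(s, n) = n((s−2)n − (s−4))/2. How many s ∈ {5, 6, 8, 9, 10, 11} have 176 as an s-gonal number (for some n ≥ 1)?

s = 5: P(5, 11) = 176. ✓
s = 6: P(6, 9) = 153 and P(6, 10) = 190; 176 is not s-gonal.
s = 8: P(8, 8) = 176. ✓
s = 9: P(9, 7) = 154 and P(9, 8) = 204; 176 is not s-gonal.
s = 10: P(10, 7) = 175 and P(10, 8) = 232; 176 is not s-gonal.
s = 11: P(11, 6) = 141 and P(11, 7) = 196; 176 is not s-gonal.
Hits: s ∈ {5, 8} → 2.

2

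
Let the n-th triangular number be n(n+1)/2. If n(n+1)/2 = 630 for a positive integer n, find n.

35

Set n(n+1)/2 = 630, giving n² + n − 1260 = 0.
The discriminant is 1 + 8·630 = 5041, and √5041 = 71.
So n = (-1 + 71) / 2 = 70/2 = 35.
Check: 35·36/2 = 630. ✓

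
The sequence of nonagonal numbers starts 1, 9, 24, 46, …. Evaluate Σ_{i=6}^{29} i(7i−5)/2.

Σ i(7i−5)/2 = (7Σi² − 5Σi) / 2 over i = 6..29.
Σi = 435 − 15 = 420 and Σi² = 8555 − 55 = 8500.
(7·8500 − 5·420) / 2 = 57400/2 = 28700.

28700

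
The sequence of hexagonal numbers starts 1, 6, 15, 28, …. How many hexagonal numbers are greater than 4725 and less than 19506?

51

The n-th hexagonal number is n(2n−1).
Smallest index with value > 4725: n = 49 (giving 4753).
Largest index with value < 19506: n = 99 (giving 19503).
Indices 49 through 99: 51 terms.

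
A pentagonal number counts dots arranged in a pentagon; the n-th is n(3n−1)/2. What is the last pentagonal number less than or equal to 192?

Solve n(3n−1)/2 ≤ 192 for integer n.
n = 11 gives 176 ≤ 192, while n = 12 gives 210 > 192; so the answer is 176.

176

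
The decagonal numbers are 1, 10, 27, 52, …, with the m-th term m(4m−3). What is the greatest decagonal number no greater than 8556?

8326

Solve n(4n−3) ≤ 8556 for integer n.
n = 46 gives 8326 ≤ 8556, while n = 47 gives 8695 > 8556; so the answer is 8326.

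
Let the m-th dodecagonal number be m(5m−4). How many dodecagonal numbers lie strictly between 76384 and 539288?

204

The n-th dodecagonal number is n(5n−4).
Smallest index with value > 76384: n = 125 (giving 77625).
Largest index with value < 539288: n = 328 (giving 536608).
Indices 125 through 328: 204 terms.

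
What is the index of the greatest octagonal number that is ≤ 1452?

22

Solve n(3n−2) ≤ 1452 for integer n.
n = 22 gives 1408 ≤ 1452, while n = 23 gives 1541 > 1452; so the answer is index 22.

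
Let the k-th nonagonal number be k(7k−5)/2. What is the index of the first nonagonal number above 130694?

Solve n(7n−5)/2 > 130694 for integer n.
The largest n with value ≤ 130694 is 193 (since 129889 ≤ 130694 < 131241), so the first above is n = 194, value 131241.

194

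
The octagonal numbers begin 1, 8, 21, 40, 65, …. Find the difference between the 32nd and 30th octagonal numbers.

368

32·(3·32 − 2) = 3008 and 30·(3·30 − 2) = 2640.
Difference: 3008 − 2640 = 368.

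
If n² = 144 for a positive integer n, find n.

We need n² = 144, so n = √144 = 12.

12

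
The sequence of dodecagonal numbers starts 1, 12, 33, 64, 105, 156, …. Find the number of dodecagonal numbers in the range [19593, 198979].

The n-th dodecagonal number is n(5n−4).
Smallest index with value ≥ 19593: n = 63 (giving 19593).
Largest index with value ≤ 198979: n = 199 (giving 197209).
Indices 63 through 199: 137 terms.

137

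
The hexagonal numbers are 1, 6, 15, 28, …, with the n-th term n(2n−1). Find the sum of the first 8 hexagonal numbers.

372

Σ i(2i−1) = 2Σi² − Σi over i = 1..8.
Σi = 36 and Σi² = 204.
2·204 − 1·36 = 372.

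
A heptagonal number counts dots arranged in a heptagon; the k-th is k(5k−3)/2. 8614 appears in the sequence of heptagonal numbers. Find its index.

Set n(5n−3)/2 = 8614, giving 5n² − 3n − 17228 = 0.
The discriminant is 9 + 40·8614 = 344569, and √344569 = 587.
So n = (3 + 587) / 10 = 590/10 = 59.
Check: 59·(5·59 − 3)/2 = 8614. ✓

59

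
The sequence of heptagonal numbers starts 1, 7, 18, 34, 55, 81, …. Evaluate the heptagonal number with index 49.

The 49th heptagonal number is n(5n−3)/2 with n = 49.
49·(5·49 − 3)/2 = 49·242/2 = 49·121 = 5929.

5929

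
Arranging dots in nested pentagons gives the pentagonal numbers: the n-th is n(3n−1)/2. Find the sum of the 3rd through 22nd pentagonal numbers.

Σ i(3i−1)/2 = (3Σi² − Σi) / 2 over i = 3..22.
Σi = 253 − 3 = 250 and Σi² = 3795 − 5 = 3790.
(3·3790 − 1·250) / 2 = 11120/2 = 5560.

5560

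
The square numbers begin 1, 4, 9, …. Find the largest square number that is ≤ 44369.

Solve n² ≤ 44369 for integer n.
n = 210 gives 44100 ≤ 44369, while n = 211 gives 44521 > 44369; so the answer is 44100.

44100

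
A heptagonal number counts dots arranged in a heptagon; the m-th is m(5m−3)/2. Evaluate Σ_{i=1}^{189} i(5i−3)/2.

5643855

Σ i(5i−3)/2 = (5Σi² − 3Σi) / 2 over i = 1..189.
Σi = 17955 and Σi² = 2268315.
(5·2268315 − 3·17955) / 2 = 11287710/2 = 5643855.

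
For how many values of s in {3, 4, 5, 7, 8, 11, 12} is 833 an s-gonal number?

2

s = 3: P(3, 40) = 820 and P(3, 41) = 861; 833 is not s-gonal.
s = 4: P(4, 28) = 784 and P(4, 29) = 841; 833 is not s-gonal.
s = 5: P(5, 23) = 782 and P(5, 24) = 852; 833 is not s-gonal.
s = 7: P(7, 18) = 783 and P(7, 19) = 874; 833 is not s-gonal.
s = 8: P(8, 17) = 833. ✓
s = 11: P(11, 14) = 833. ✓
s = 12: P(12, 13) = 793 and P(12, 14) = 924; 833 is not s-gonal.
Hits: s ∈ {8, 11} → 2.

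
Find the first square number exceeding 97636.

Solve n² > 97636 for integer n.
The largest n with value ≤ 97636 is 312 (since 97344 ≤ 97636 < 97969), so the first above is n = 313, value 97969.

97969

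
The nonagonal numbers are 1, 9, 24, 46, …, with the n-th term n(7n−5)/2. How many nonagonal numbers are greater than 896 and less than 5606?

The n-th nonagonal number is n(7n−5)/2.
Smallest index with value > 896: n = 17 (giving 969).
Largest index with value < 5606: n = 40 (giving 5500).
Indices 17 through 40: 24 terms.

24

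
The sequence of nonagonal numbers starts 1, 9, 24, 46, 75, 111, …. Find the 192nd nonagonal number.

128544

The 192nd nonagonal number is n(7n−5)/2 with n = 192.
192·(7·192 − 5)/2 = 192·1339/2 = 128544.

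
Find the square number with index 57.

3249

The 57th square number is n² with n = 57.
57² = 3249.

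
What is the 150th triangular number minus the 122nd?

3822

150·151/2 = 11325 and 122·123/2 = 7503.
Difference: 11325 − 7503 = 3822.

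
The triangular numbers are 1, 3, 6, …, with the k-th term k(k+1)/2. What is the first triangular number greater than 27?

Solve n(n+1)/2 > 27 for integer n.
The largest n with value ≤ 27 is 6 (since 21 ≤ 27 < 28), so the first above is n = 7, value 28.

28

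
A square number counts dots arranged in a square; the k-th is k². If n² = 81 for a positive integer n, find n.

9

We need n² = 81, so n = √81 = 9.
Check: 9² = 81. ✓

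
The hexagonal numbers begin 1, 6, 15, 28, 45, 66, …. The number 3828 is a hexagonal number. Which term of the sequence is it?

Set n(2n−1) = 3828, giving 2n² − n − 3828 = 0.
The discriminant is 1 + 8·3828 = 30625, and √30625 = 175.
So n = (1 + 175) / 4 = 176/4 = 44.

44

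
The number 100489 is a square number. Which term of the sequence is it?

317

We need n² = 100489, so n = √100489 = 317.
Check: 317² = 100489. ✓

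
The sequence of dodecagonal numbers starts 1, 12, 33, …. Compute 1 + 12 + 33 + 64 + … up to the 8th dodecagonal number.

Σ i(5i−4) = 5Σi² − 4Σi over i = 1..8.
Σi = 36 and Σi² = 204.
5·204 − 4·36 = 876.

876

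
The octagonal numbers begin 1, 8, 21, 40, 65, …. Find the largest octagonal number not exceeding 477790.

476805

Solve n(3n−2) ≤ 477790 for integer n.
n = 399 gives 476805 ≤ 477790, while n = 400 gives 479200 > 477790; so the answer is 476805.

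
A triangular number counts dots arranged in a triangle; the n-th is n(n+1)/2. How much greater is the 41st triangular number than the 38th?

41·42/2 = 861 and 38·39/2 = 741.
Difference: 861 − 741 = 120.

120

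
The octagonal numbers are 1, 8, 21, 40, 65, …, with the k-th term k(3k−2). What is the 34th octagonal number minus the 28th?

1104

34·(3·34 − 2) = 3400 and 28·(3·28 − 2) = 2296.
Difference: 3400 − 2296 = 1104.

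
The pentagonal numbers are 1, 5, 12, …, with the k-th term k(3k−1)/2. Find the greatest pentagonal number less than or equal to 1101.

Solve n(3n−1)/2 ≤ 1101 for integer n.
n = 27 gives 1080 ≤ 1101, while n = 28 gives 1162 > 1101; so the answer is 1080.

1080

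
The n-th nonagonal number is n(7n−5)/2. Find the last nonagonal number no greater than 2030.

1956

Solve n(7n−5)/2 ≤ 2030 for integer n.
n = 24 gives 1956 ≤ 2030, while n = 25 gives 2125 > 2030; so the answer is 1956.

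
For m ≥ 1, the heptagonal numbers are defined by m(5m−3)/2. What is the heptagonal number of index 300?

224550

The 300th heptagonal number is n(5n−3)/2 with n = 300.
300·(5·300 − 3)/2 = 300·1497/2 = 224550.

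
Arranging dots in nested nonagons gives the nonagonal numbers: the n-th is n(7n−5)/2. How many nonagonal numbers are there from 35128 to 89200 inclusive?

60

The n-th nonagonal number is n(7n−5)/2.
Smallest index with value ≥ 35128: n = 101 (giving 35451).
Largest index with value ≤ 89200: n = 160 (giving 89200).
Indices 101 through 160: 60 terms.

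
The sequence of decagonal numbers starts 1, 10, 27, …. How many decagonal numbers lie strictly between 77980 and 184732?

The n-th decagonal number is n(4n−3).
Smallest index with value > 77980: n = 141 (giving 79101).
Largest index with value < 184732: n = 215 (giving 184255).
Indices 141 through 215: 75 terms.

75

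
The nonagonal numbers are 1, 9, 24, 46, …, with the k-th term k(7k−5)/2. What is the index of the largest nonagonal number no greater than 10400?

54

Solve n(7n−5)/2 ≤ 10400 for integer n.
n = 54 gives 10071 ≤ 10400, while n = 55 gives 10450 > 10400; so the answer is index 54.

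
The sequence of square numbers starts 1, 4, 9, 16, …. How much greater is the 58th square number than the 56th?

58² = 3364 and 56² = 3136.
Difference: 3364 − 3136 = 228.

228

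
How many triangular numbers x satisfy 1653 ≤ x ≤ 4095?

The n-th triangular number is n(n+1)/2.
Smallest index with value ≥ 1653: n = 57 (giving 1653).
Largest index with value ≤ 4095: n = 90 (giving 4095).
Indices 57 through 90: 34 terms.

34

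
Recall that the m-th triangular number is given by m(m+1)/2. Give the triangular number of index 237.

28203

237·238/2 = 56406/2 = 28203.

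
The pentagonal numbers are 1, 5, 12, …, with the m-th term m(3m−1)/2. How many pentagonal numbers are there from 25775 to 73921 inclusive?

91

The n-th pentagonal number is n(3n−1)/2.
Smallest index with value ≥ 25775: n = 132 (giving 26070).
Largest index with value ≤ 73921: n = 222 (giving 73815).
Indices 132 through 222: 91 terms.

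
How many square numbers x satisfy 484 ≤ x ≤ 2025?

24

The n-th square number is n².
Smallest index with value ≥ 484: n = 22 (giving 484).
Largest index with value ≤ 2025: n = 45 (giving 2025).
Indices 22 through 45: 24 terms.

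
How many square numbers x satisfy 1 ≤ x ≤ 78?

The n-th square number is n².
Smallest index with value ≥ 1: n = 1 (giving 1).
Largest index with value ≤ 78: n = 8 (giving 64).
Indices 1 through 8: 8 terms.

8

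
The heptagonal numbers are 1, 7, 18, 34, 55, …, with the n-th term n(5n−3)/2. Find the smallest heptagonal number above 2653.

2673

Solve n(5n−3)/2 > 2653 for integer n.
The largest n with value ≤ 2653 is 32 (since 2512 ≤ 2653 < 2673), so the first above is n = 33, value 2673.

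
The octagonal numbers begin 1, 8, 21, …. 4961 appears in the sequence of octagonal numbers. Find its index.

41

Set n(3n−2) = 4961, giving 3n² − 2n − 4961 = 0.
The discriminant is 4 + 12·4961 = 59536, and √59536 = 244.
So n = (2 + 244) / 6 = 246/6 = 41.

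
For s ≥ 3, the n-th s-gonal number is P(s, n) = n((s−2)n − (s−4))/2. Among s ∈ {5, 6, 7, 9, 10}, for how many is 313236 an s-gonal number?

s = 5: P(5, 457) = 313045 and P(5, 458) = 314417; 313236 is not s-gonal.
s = 6: P(6, 396) = 313236. ✓
s = 7: P(7, 354) = 312759 and P(7, 355) = 314530; 313236 is not s-gonal.
s = 9: P(9, 299) = 312156 and P(9, 300) = 314250; 313236 is not s-gonal.
s = 10: P(10, 280) = 312760 and P(10, 281) = 315001; 313236 is not s-gonal.
Hits: s ∈ {6} → 1.

1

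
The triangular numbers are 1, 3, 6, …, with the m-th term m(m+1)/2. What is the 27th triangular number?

378

The 27th triangular number is n(n+1)/2 with n = 27.
27·28/2 = 756/2 = 378.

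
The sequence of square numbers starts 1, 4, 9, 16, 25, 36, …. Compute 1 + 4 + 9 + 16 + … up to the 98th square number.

Σ_{i=1}^{98} i² = 98·99·197/6 = 318549.

318549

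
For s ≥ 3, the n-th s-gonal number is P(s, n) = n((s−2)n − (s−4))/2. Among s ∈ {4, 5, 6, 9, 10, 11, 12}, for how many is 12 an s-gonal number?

2

s = 4: P(4, 3) = 9 and P(4, 4) = 16; 12 is not s-gonal.
s = 5: P(5, 3) = 12. ✓
s = 6: P(6, 2) = 6 and P(6, 3) = 15; 12 is not s-gonal.
s = 9: P(9, 2) = 9 and P(9, 3) = 24; 12 is not s-gonal.
s = 10: P(10, 2) = 10 and P(10, 3) = 27; 12 is not s-gonal.
s = 11: P(11, 2) = 11 and P(11, 3) = 30; 12 is not s-gonal.
s = 12: P(12, 2) = 12. ✓
Hits: s ∈ {5, 12} → 2.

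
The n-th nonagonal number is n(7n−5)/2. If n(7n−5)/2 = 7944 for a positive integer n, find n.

Set n(7n−5)/2 = 7944, giving 7n² − 5n − 15888 = 0.
The discriminant is 25 + 56·7944 = 444889, and √444889 = 667.
So n = (5 + 667) / 14 = 672/14 = 48.

48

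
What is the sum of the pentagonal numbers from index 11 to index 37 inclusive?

Σ i(3i−1)/2 = (3Σi² − Σi) / 2 over i = 11..37.
Σi = 703 − 55 = 648 and Σi² = 17575 − 385 = 17190.
(3·17190 − 1·648) / 2 = 50922/2 = 25461.

25461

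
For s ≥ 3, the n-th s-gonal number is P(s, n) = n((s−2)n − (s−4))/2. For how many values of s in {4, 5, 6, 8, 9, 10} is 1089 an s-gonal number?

2

s = 4: P(4, 33) = 1089. ✓
s = 5: P(5, 27) = 1080 and P(5, 28) = 1162; 1089 is not s-gonal.
s = 6: P(6, 23) = 1035 and P(6, 24) = 1128; 1089 is not s-gonal.
s = 8: P(8, 19) = 1045 and P(8, 20) = 1160; 1089 is not s-gonal.
s = 9: P(9, 18) = 1089. ✓
s = 10: P(10, 16) = 976 and P(10, 17) = 1105; 1089 is not s-gonal.
Hits: s ∈ {4, 9} → 2.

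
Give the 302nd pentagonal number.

136655

The 302nd pentagonal number is n(3n−1)/2 with n = 302.
302·(3·302 − 1)/2 = 302·905/2 = 136655.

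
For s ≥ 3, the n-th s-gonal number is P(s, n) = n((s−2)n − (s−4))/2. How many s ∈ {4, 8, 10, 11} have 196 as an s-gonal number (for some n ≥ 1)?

2

s = 4: P(4, 14) = 196. ✓
s = 8: P(8, 8) = 176 and P(8, 9) = 225; 196 is not s-gonal.
s = 10: P(10, 7) = 175 and P(10, 8) = 232; 196 is not s-gonal.
s = 11: P(11, 7) = 196. ✓
Hits: s ∈ {4, 11} → 2.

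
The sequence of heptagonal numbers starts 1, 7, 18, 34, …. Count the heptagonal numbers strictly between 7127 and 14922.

The n-th heptagonal number is n(5n−3)/2.
Smallest index with value > 7127: n = 54 (giving 7209).
Largest index with value < 14922: n = 77 (giving 14707).
Indices 54 through 77: 24 terms.

24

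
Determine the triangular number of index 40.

The 40th triangular number is n(n+1)/2 with n = 40.
40·41/2 = 1640/2 = 820.

820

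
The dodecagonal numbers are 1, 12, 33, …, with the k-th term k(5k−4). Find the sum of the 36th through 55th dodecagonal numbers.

206710

Σ i(5i−4) = 5Σi² − 4Σi over i = 36..55.
Σi = 1540 − 630 = 910 and Σi² = 56980 − 14910 = 42070.
5·42070 − 4·910 = 206710.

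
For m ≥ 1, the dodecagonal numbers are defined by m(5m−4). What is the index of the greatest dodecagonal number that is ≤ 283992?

238

Solve n(5n−4) ≤ 283992 for integer n.
n = 238 gives 282268 ≤ 283992, while n = 239 gives 284649 > 283992; so the answer is index 238.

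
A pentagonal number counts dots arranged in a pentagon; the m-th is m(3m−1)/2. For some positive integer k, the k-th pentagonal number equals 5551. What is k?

61

Set n(3n−1)/2 = 5551, giving 3n² − n − 11102 = 0.
So n = (1 + 365) / 6 = 366/6 = 61.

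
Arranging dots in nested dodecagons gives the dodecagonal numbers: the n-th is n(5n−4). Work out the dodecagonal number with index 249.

309009

The 249th dodecagonal number is n(5n−4) with n = 249.
249·(5·249 − 4) = 249·1241 = 309009.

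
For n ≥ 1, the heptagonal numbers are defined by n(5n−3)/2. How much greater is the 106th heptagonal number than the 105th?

526

Consecutive heptagonal numbers differ by 5n − 4: here 5·106 − 4 = 526.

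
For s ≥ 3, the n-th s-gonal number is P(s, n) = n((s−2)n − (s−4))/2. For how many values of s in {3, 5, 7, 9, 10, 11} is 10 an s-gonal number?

2

s = 3: P(3, 4) = 10. ✓
s = 5: P(5, 2) = 5 and P(5, 3) = 12; 10 is not s-gonal.
s = 7: P(7, 2) = 7 and P(7, 3) = 18; 10 is not s-gonal.
s = 9: P(9, 2) = 9 and P(9, 3) = 24; 10 is not s-gonal.
s = 10: P(10, 2) = 10. ✓
s = 11: P(11, 1) = 1 and P(11, 2) = 11; 10 is not s-gonal.
Hits: s ∈ {3, 10} → 2.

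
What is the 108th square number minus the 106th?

428

108² = 11664 and 106² = 11236.
Difference: 11664 − 11236 = 428.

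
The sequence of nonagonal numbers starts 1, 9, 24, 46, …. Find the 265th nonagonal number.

The 265th nonagonal number is n(7n−5)/2 with n = 265.
265·(7·265 − 5)/2 = 265·1850/2 = 265·925 = 245125.

245125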